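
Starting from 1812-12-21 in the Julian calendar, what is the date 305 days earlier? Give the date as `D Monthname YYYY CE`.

20 February 1812 CE

The starting date is JDN 2383246; 2383246 − 305 = 2382941.
JDN 2382941 corresponds to 20 February 1812 CE.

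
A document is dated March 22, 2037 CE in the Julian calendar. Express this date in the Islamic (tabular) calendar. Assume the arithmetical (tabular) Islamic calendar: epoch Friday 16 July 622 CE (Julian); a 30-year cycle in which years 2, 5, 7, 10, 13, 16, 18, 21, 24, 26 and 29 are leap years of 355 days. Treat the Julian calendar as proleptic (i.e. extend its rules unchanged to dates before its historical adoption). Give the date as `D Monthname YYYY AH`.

The source date corresponds to 4 April 2037 in the Gregorian calendar (JDN 2465153).
That day falls on 17 Safar 1459 AH in the tabular Islamic calendar.

17 Safar 1459 AH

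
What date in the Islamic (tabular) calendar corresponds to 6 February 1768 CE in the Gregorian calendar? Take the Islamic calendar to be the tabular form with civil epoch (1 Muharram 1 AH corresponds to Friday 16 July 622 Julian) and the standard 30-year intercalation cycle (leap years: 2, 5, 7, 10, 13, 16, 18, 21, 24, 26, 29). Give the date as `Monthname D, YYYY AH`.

Ramadan 17, 1181 AH

Julian Day Number of the source date = 2366845.
Converting JDN 2366845 to the tabular Islamic calendar gives 17 Ramadan 1181 AH.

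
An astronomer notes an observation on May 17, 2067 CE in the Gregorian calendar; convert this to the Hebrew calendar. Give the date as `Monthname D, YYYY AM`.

Sivan 3, 5827 AM

Both dates share Julian Day Number 2476153; in the Hebrew calendar that is 3 Sivan 5827 AM.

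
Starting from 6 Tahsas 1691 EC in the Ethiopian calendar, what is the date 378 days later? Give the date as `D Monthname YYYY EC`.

The starting date is JDN 2341588; 2341588 + 378 = 2341966.
JDN 2341966 corresponds to 18 Tahsas 1692 EC.

18 Tahsas 1692 EC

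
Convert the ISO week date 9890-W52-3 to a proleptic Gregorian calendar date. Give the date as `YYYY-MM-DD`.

ISO week 1 of 9890 is the week containing the first Thursday of 9890.
Week 52, day 3 (Wednesday) lands on 9890-12-24.

9890-12-24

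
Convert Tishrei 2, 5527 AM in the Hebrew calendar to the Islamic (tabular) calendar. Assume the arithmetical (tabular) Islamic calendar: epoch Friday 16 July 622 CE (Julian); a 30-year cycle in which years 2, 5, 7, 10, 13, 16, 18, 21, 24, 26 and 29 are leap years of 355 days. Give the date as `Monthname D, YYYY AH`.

Rabi' al-Awwal 30, 1180 AH

Julian Day Number of the source date = 2366326.
Converting JDN 2366326 to the tabular Islamic calendar gives 30 Rabi' al-Awwal 1180 AH.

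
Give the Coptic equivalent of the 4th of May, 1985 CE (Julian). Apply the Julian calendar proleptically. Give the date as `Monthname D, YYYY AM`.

Pashons 9, 1701 AM

The source date corresponds to 17 May 1985 in the Gregorian calendar (JDN 2446203).
That day falls on 9 Pashons 1701 AM in the Coptic calendar.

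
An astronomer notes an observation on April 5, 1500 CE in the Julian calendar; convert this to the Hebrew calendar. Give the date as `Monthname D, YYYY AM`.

Iyar 6, 5260 AM

Both dates share Julian Day Number 2269028; in the Hebrew calendar that is 6 Iyar 5260 AM.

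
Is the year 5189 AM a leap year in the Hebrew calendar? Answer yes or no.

no

Hebrew year 5189 is year 2 of its 19-year Metonic cycle; leap years are at positions 3, 6, 8, 11, 14, 17, 19, so it is a common year (12 months).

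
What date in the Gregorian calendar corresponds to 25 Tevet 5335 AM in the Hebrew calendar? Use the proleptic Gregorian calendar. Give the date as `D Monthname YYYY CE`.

Julian Day Number of the source date = 2296333.
Converting JDN 2296333 to the Gregorian calendar gives 17 January 1575 CE.

17 January 1575 CE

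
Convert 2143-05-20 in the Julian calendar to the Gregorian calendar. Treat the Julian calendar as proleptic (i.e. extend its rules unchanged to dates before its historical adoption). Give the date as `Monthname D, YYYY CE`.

June 3, 2143 CE

At this point the Julian calendar is 14 days behind the Gregorian.
20 May 2143 Julian + 14 days → 3 June 2143 Gregorian.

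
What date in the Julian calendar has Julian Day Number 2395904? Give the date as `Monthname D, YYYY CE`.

The Gregorian equivalent of JDN 2395904 is 30 August 1847.
In the Julian calendar that day is August 18, 1847 CE.

August 18, 1847 CE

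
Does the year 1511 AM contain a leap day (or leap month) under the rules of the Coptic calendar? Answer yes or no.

yes

1511 mod 4 = 3; in the Coptic calendar a year is leap when year mod 4 = 3, so it is a leap year.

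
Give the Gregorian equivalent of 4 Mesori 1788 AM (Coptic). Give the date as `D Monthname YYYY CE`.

10 August 2072 CE

Julian Day Number of the source date = 2478065.
Converting JDN 2478065 to the Gregorian calendar gives 10 August 2072 CE.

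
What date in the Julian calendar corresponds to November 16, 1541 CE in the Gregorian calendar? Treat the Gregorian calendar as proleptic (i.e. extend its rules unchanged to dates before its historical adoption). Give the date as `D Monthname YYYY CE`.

6 November 1541 CE

The Julian–Gregorian offset here is 10 days (Julian trailing).
16 November 1541 Gregorian − 10 days → 6 November 1541 Julian.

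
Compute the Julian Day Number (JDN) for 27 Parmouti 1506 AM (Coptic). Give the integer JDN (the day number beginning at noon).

2374967

Equivalently 3 May 1790 (Gregorian).
JDN 2451545 is 1 January 2000 CE (Gregorian); the target day is −76578 days from there, so JDN = 2374967.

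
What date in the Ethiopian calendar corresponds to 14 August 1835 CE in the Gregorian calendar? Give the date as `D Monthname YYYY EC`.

Both dates share Julian Day Number 2391505; in the Ethiopian calendar that is 9 Nehase 1827 EC.

9 Nehase 1827 EC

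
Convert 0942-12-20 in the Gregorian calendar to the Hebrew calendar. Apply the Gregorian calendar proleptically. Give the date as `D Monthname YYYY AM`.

Both dates share Julian Day Number 2065472; in the Hebrew calendar that is 3 Tevet 4703 AM.

3 Tevet 4703 AM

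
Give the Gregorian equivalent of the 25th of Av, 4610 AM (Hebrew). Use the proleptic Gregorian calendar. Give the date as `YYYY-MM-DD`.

Julian Day Number of the source date = 2031739.
Converting JDN 2031739 to the Gregorian calendar gives 11 August 850 CE.

0850-08-11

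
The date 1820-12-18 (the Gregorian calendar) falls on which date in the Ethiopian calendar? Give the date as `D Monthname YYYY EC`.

10 Tahsas 1813 EC

Both dates share Julian Day Number 2386153; in the Ethiopian calendar that is 10 Tahsas 1813 EC.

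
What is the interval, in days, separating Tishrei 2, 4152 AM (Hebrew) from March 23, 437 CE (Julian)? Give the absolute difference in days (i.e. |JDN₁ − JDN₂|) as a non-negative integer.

16625

JDN of the first date = 1864129.
JDN of the second date = 1880754.
|1880754 − 1864129| = 16625.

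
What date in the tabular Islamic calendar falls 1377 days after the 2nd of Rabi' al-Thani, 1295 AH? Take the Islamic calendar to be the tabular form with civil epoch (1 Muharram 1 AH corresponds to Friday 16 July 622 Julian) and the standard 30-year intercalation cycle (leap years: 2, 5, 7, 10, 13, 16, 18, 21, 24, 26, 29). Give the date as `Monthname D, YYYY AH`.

The starting date is JDN 2407080; 2407080 + 1377 = 2408457.
JDN 2408457 corresponds to Safar 20, 1299 AH.

Safar 20, 1299 AH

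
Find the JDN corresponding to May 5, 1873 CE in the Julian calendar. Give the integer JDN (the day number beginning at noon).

2405296

In the Gregorian calendar the same day is 17 May 1873.
JDN 2451545 is 1 January 2000 CE (Gregorian); the target day is −46249 days from there, so JDN = 2405296.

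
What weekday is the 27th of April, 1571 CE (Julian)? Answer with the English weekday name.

Friday

This is JDN 2294982 (7 May 1571 Gregorian).
JDN 2294982 mod 7 = 4, and JDN 0 was a Monday, so this is a Friday.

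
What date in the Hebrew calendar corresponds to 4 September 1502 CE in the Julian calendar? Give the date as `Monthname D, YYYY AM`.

Tishrei 2, 5263 AM

Both dates share Julian Day Number 2269910; in the Hebrew calendar that is 2 Tishrei 5263 AM.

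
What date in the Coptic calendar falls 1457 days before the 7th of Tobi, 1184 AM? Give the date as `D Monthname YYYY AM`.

11 Tobi 1180 AM

Counting 1457 days back from JDN 2257247 reaches JDN 2255790, which is 11 Tobi 1180 AM.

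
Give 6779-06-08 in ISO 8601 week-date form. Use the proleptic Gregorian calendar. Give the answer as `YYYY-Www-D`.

6779-W23-5

The weekday is Friday (ISO weekday 5).
That Friday belongs to ISO week 23 of ISO year 6779.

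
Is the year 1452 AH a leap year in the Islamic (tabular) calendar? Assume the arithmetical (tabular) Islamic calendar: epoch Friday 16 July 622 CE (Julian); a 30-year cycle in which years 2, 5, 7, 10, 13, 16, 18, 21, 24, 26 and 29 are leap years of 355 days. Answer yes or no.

Year 1452 AH is year 12 of its 30-year cycle; leap positions are 2, 5, 7, 10, 13, 16, 18, 21, 24, 26, 29, so it is a common year (354 days).

no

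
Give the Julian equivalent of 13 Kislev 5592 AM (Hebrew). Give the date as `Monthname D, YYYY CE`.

November 6, 1831 CE

Julian Day Number of the source date = 2390140.
Converting JDN 2390140 to the Julian calendar gives 6 November 1831 CE.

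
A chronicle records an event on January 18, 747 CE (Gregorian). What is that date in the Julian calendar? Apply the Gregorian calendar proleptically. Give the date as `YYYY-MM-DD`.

At this point the Julian calendar is 4 days behind the Gregorian.
18 January 747 Gregorian − 4 days → 14 January 747 Julian.

0747-01-14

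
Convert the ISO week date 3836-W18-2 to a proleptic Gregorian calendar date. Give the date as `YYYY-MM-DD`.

3836-05-03

ISO week 1 of 3836 is the week containing the first Thursday of 3836.
Week 18, day 2 (Tuesday) lands on 3836-05-03.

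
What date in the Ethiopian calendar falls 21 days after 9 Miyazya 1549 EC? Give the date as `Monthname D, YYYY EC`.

JDN of 9 Miyazya 1549 EC = 2289846.
2289846 + 21 = 2289867.
JDN 2289867 in the Ethiopian calendar is Miyazya 30, 1549 EC.

Miyazya 30, 1549 EC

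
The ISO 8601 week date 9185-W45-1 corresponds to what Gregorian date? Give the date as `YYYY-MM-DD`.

9185-11-04

ISO week 1 of 9185 is the week containing the first Thursday of 9185.
Week 45, day 1 (Monday) lands on 9185-11-04.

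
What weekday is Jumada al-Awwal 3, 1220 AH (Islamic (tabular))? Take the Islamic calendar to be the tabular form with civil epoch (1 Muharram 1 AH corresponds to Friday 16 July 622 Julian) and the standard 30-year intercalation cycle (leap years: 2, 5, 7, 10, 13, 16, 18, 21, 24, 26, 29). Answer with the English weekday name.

Tuesday

In the Gregorian calendar this is 30 July 1805 (JDN 2380533).
JDN 2380533 mod 7 = 1, and JDN 0 was a Monday, so this is a Tuesday.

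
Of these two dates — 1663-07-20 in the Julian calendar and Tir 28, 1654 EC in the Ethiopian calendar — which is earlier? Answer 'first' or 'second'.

First date → JDN 2328669; second date → JDN 2328126.
JDN 2328126 < JDN 2328669, so the second date is earlier.

second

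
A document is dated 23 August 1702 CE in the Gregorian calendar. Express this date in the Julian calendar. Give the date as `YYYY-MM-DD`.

For dates in this range the Gregorian date is 11 days ahead of the Julian.
23 August 1702 Gregorian − 11 days → 12 August 1702 Julian.

1702-08-12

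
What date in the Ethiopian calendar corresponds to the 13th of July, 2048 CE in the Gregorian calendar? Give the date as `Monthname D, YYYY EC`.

Both dates share Julian Day Number 2469271; in the Ethiopian calendar that is 6 Hamle 2040 EC.

Hamle 6, 2040 EC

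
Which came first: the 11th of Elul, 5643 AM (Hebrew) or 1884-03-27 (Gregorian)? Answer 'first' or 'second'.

first

The two dates have Julian Day Numbers 2409067 and 2409263 respectively.
Since 2409067 < 2409263, the first date comes first.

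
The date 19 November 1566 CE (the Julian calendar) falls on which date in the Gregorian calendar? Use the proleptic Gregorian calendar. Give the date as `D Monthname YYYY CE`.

At this point the Julian calendar is 10 days behind the Gregorian.
19 November 1566 Julian + 10 days → 29 November 1566 Gregorian.

29 November 1566 CE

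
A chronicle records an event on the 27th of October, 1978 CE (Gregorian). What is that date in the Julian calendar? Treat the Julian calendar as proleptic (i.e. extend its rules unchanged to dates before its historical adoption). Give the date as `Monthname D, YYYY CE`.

At this point the Julian calendar is 13 days behind the Gregorian.
27 October 1978 Gregorian − 13 days → 14 October 1978 Julian.

October 14, 1978 CE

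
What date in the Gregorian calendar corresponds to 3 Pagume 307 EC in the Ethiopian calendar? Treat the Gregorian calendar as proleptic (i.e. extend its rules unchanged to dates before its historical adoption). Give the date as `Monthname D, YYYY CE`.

August 27, 315 CE

Julian Day Number of the source date = 1836349.
Converting JDN 1836349 to the Gregorian calendar gives 27 August 315 CE.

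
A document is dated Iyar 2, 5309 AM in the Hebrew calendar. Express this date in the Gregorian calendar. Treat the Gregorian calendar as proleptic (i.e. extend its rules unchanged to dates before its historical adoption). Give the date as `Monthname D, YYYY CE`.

May 10, 1549 CE

Both dates share Julian Day Number 2286950; in the Gregorian calendar that is 10 May 1549 CE.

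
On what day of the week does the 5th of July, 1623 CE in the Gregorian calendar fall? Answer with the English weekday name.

Wednesday

Since JDN mod 7 = 2 (0 = Monday), the day is Wednesday.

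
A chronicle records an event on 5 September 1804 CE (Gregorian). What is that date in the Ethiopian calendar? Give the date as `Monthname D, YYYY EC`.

Both dates share Julian Day Number 2380205; in the Ethiopian calendar that is 1 Pagume 1796 EC.

Pagume 1, 1796 EC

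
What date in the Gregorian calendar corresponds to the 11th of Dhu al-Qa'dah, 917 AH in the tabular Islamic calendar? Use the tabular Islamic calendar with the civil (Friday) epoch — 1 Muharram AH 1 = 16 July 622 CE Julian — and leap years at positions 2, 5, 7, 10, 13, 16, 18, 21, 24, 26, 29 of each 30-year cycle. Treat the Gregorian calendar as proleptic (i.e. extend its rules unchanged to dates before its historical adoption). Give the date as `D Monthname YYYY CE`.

9 February 1512 CE

Julian Day Number of the source date = 2273345.
Converting JDN 2273345 to the Gregorian calendar gives 9 February 1512 CE.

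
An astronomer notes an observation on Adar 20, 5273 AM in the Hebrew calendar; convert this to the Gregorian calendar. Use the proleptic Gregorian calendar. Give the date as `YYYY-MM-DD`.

Julian Day Number of the source date = 2273738.
Converting JDN 2273738 to the Gregorian calendar gives 8 March 1513 CE.

1513-03-08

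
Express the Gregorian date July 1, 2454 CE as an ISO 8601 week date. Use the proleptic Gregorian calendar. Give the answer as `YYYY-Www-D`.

The weekday is Wednesday (ISO weekday 3).
That Wednesday belongs to ISO week 27 of ISO year 2454.

2454-W27-3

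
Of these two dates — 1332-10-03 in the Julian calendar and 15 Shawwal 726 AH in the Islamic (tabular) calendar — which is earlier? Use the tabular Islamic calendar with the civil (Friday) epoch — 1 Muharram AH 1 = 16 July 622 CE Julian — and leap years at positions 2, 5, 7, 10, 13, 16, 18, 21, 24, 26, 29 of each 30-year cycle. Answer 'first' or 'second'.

First date → JDN 2207847; second date → JDN 2205636.
JDN 2205636 < JDN 2207847, so the second date is earlier.

second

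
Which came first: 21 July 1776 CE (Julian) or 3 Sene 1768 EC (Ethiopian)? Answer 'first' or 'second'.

The two dates have Julian Day Numbers 2369944 and 2369890 respectively.
Since 2369890 < 2369944, the second date comes first.

second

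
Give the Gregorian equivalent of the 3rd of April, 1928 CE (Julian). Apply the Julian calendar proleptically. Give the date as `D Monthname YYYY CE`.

16 April 1928 CE

At this point the Julian calendar is 13 days behind the Gregorian.
3 April 1928 Julian + 13 days → 16 April 1928 Gregorian.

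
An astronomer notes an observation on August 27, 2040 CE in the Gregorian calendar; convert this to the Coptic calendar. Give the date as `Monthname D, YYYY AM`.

Both dates share Julian Day Number 2466394; in the Coptic calendar that is 21 Mesori 1756 AM.

Mesori 21, 1756 AM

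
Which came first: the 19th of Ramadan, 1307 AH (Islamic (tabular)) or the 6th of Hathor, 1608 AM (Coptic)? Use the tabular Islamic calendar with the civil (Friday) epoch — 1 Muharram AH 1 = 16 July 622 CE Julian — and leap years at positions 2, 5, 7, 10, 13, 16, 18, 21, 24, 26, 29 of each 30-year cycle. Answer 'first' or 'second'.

first

Converting both to JDN: 2411497 vs 2412052; the smaller is the first.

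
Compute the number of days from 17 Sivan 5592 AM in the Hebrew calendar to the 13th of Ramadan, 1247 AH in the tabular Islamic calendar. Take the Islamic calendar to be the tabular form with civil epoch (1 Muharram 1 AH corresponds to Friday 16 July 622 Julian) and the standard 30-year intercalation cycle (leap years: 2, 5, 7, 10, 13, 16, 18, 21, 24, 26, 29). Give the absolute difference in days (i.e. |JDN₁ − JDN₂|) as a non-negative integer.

121

First date → JDN 2390350; second date → JDN 2390229.
The interval is |2390350 − 2390229| = 121 days.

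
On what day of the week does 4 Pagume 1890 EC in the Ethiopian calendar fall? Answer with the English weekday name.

This is JDN 2414541 (8 September 1898 Gregorian).
JDN 2414541 mod 7 = 3, and JDN 0 was a Monday, so this is a Thursday.

Thursday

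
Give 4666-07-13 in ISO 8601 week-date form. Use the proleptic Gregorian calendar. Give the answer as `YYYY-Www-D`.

The weekday is Friday (ISO weekday 5).
That Friday belongs to ISO week 28 of ISO year 4666.

4666-W28-5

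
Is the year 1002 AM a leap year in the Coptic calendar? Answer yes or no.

1002 mod 4 = 2; in the Coptic calendar a year is leap when year mod 4 = 3, so it is a common year.

no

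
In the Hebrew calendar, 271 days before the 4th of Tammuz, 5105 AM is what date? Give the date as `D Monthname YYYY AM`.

The starting date is JDN 2212475; 2212475 − 271 = 2212204.
JDN 2212204 corresponds to 28 Elul 5104 AM.

28 Elul 5104 AM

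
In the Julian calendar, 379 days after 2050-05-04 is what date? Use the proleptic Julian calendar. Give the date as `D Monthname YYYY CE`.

18 May 2051 CE

Counting 379 days forward from JDN 2469944 reaches JDN 2470323, which is 18 May 2051 CE.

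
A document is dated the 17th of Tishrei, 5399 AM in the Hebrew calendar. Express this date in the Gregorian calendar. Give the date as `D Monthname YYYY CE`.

Julian Day Number of the source date = 2319595.
Converting JDN 2319595 to the Gregorian calendar gives 25 September 1638 CE.

25 September 1638 CE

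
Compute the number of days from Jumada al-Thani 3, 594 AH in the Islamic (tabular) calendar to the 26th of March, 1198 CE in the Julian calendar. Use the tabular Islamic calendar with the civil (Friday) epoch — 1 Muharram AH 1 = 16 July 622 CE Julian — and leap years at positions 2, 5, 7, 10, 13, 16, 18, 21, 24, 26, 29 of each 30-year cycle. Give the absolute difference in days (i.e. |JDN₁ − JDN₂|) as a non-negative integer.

17

First date → JDN 2158729; second date → JDN 2158712.
The interval is |2158729 − 2158712| = 17 days.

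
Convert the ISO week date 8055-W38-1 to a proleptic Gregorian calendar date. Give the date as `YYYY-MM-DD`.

ISO week 1 of 8055 is the week containing the first Thursday of 8055.
Week 38, day 1 (Monday) lands on 8055-09-20.

8055-09-20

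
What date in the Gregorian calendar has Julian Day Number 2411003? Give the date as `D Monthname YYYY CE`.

Counting from JDN 2299161 = 15 Oct 1582 gives an offset of 111842 days.

31 December 1888 CE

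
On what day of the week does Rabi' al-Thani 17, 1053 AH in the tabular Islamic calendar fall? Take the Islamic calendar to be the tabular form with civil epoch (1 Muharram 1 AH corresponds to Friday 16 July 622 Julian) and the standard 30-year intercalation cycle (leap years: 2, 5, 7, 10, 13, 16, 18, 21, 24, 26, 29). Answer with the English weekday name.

This is JDN 2321339 (5 July 1643 Gregorian).
JDN 2321339 mod 7 = 6, and JDN 0 was a Monday, so this is a Sunday.

Sunday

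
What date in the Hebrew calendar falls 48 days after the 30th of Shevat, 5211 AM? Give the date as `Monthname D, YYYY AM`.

Counting 48 days forward from JDN 2251068 reaches JDN 2251116, which is Nisan 19, 5211 AM.

Nisan 19, 5211 AM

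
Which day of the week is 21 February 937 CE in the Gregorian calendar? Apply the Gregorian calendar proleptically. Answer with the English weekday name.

Since JDN mod 7 = 3 (0 = Monday), the day is Thursday.

Thursday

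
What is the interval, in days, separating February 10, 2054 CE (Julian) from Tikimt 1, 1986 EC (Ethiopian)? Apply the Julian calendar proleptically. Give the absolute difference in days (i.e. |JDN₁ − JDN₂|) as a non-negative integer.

22050

JDN of the first date = 2471322.
JDN of the second date = 2449272.
|2449272 − 2471322| = 22050.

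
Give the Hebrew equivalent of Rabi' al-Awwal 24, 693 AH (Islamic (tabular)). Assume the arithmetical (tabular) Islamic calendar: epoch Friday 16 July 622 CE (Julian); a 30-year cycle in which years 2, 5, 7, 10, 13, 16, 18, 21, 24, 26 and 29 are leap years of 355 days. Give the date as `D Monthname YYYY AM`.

Julian Day Number of the source date = 2193744.
Converting JDN 2193744 to the Hebrew calendar gives 24 Adar I 5054 AM.

24 Adar I 5054 AM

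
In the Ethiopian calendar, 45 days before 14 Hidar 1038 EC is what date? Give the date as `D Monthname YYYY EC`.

The starting date is JDN 2103058; 2103058 − 45 = 2103013.
JDN 2103013 corresponds to 29 Meskerem 1038 EC.

29 Meskerem 1038 EC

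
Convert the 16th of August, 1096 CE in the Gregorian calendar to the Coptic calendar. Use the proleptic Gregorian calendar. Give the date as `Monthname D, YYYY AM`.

Julian Day Number of the source date = 2121594.
Converting JDN 2121594 to the Coptic calendar gives 17 Mesori 812 AM.

Mesori 17, 812 AM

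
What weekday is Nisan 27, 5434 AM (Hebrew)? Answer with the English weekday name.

Equivalently 3 May 1674 Gregorian, JDN 2332599.
JDN 2332599 mod 7 = 3, and JDN 0 was a Monday, so this is a Thursday.

Thursday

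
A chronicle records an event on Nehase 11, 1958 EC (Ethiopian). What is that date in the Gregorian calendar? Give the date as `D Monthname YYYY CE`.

Julian Day Number of the source date = 2439355.
Converting JDN 2439355 to the Gregorian calendar gives 17 August 1966 CE.

17 August 1966 CE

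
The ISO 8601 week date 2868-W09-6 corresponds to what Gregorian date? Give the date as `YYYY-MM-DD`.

ISO week 1 of 2868 is the week containing the first Thursday of 2868.
Week 9, day 6 (Saturday) lands on 2868-03-03.

2868-03-03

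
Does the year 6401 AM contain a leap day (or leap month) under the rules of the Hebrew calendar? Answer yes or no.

yes

Hebrew year 6401 is year 17 of its 19-year Metonic cycle; leap years are at positions 3, 6, 8, 11, 14, 17, 19, so it is a leap year (13 months).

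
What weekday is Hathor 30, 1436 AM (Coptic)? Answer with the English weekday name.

Equivalently 8 December 1719 Gregorian, JDN 2349253.
Since JDN mod 7 = 4 (0 = Monday), the day is Friday.

Friday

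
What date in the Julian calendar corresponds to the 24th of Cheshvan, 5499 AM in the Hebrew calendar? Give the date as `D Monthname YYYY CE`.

Both dates share Julian Day Number 2356162; in the Julian calendar that is 27 October 1738 CE.

27 October 1738 CE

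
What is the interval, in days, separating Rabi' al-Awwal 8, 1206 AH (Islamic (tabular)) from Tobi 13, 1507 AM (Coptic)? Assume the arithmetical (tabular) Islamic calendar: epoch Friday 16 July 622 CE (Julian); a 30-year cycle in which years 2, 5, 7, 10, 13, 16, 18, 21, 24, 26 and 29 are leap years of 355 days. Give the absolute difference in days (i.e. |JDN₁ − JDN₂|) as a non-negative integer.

First date → JDN 2375518; second date → JDN 2375228.
The interval is |2375518 − 2375228| = 290 days.

290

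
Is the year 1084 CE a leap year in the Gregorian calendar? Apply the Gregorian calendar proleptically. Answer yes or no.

1084 is divisible by 4 and not by 100, so it is a leap year.

yes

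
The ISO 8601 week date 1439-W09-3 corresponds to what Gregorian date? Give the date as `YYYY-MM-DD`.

ISO week 1 of 1439 is the week containing the first Thursday of 1439.
Week 9, day 3 (Wednesday) lands on 1439-02-27.

1439-02-27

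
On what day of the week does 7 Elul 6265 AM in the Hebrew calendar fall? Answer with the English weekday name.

Tuesday

Equivalently 8 September 2505 Gregorian, JDN 2636243.
2636243 ≡ 1 (mod 7); counting from Monday = 0 gives Tuesday.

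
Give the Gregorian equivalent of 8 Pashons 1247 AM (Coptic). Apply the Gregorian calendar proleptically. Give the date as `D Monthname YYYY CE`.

Julian Day Number of the source date = 2280378.
Converting JDN 2280378 to the Gregorian calendar gives 13 May 1531 CE.

13 May 1531 CE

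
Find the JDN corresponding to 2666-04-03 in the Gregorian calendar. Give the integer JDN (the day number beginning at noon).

2694889

JDN 2299161 is 15 October 1582 CE (Gregorian); the target day is +395728 days from there, so JDN = 2694889.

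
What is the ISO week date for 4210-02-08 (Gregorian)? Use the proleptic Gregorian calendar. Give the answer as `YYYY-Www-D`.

The weekday is Thursday (ISO weekday 4).
That Thursday belongs to ISO week 6 of ISO year 4210.

4210-W06-4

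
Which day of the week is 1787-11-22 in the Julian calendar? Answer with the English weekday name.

Monday

Equivalently 3 December 1787 Gregorian, JDN 2374085.
2374085 ≡ 0 (mod 7); counting from Monday = 0 gives Monday.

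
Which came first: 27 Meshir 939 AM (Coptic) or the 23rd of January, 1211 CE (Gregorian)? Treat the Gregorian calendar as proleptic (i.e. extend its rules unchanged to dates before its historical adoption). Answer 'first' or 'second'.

second

Converting both to JDN: 2167810 vs 2163391; the smaller is the second.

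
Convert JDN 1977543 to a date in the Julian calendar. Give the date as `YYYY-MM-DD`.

JDN 1977543 is 25 March 702 in the proleptic Gregorian calendar.
In the Julian calendar that day is 0702-03-21.

0702-03-21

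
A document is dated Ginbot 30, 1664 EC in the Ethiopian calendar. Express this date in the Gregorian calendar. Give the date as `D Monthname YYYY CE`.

Julian Day Number of the source date = 2331901.
Converting JDN 2331901 to the Gregorian calendar gives 4 June 1672 CE.

4 June 1672 CE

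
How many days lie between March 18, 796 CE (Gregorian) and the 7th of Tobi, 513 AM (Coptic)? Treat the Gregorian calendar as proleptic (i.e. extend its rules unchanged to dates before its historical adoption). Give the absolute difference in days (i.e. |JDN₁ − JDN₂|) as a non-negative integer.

294

First date → JDN 2011870; second date → JDN 2012164.
The interval is |2011870 − 2012164| = 294 days.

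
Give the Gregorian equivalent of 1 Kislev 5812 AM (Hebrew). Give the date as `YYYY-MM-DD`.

2051-11-05

Julian Day Number of the source date = 2470481.
Converting JDN 2470481 to the Gregorian calendar gives 5 November 2051 CE.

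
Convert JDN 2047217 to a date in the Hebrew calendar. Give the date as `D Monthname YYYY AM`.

The proleptic Gregorian equivalent of JDN 2047217 is 26 December 892.
In the Hebrew calendar that day is 29 Tevet 4653 AM.

29 Tevet 4653 AM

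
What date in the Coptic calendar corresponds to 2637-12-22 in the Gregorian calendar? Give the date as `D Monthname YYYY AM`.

8 Koiak 2354 AM

Both dates share Julian Day Number 2684560; in the Coptic calendar that is 8 Koiak 2354 AM.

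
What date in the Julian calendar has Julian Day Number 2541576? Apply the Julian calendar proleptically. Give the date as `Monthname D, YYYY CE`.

The Gregorian equivalent of JDN 2541576 is 1 July 2246.
In the Julian calendar that day is June 16, 2246 CE.

June 16, 2246 CE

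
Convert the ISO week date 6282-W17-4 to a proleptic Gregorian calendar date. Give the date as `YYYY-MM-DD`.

6282-04-27

ISO week 1 of 6282 is the week containing the first Thursday of 6282.
Week 17, day 4 (Thursday) lands on 6282-04-27.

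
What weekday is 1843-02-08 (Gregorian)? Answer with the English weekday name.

JDN 2394240 mod 7 = 2, and JDN 0 was a Monday, so this is a Wednesday.

Wednesday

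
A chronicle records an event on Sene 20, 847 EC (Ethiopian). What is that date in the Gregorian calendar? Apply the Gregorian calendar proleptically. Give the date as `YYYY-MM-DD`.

Both dates share Julian Day Number 2033511; in the Gregorian calendar that is 18 June 855 CE.

0855-06-18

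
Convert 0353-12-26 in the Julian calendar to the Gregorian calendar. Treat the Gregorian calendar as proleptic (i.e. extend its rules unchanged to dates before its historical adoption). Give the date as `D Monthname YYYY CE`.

At this point the Julian calendar is 1 day behind the Gregorian.
26 December 353 Julian + 1 day → 27 December 353 Gregorian.

27 December 353 CE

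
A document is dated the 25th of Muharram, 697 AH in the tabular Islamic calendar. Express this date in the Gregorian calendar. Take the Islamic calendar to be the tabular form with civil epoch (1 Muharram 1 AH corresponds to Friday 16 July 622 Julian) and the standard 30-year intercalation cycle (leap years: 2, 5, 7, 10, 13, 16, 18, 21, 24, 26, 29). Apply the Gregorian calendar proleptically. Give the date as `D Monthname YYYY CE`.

19 November 1297 CE

Both dates share Julian Day Number 2195103; in the Gregorian calendar that is 19 November 1297 CE.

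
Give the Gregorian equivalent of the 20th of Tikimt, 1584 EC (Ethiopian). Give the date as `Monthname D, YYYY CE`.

Julian Day Number of the source date = 2302461.
Converting JDN 2302461 to the Gregorian calendar gives 28 October 1591 CE.

October 28, 1591 CE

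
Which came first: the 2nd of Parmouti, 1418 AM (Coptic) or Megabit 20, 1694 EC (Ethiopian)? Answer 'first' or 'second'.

second

The two dates have Julian Day Numbers 2342800 and 2342788 respectively.
Since 2342788 < 2342800, the second date comes first.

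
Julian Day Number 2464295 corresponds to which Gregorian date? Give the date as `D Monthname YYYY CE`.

28 November 2034 CE

Counting from JDN 2299161 = 15 Oct 1582 gives an offset of 165134 days.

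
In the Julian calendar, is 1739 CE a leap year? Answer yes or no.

1739 mod 4 = 3, so it is a common year in the Julian calendar.

no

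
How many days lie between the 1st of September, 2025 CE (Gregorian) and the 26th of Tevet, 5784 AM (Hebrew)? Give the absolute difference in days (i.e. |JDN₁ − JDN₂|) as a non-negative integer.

JDN of the first date = 2460920.
JDN of the second date = 2460317.
|2460317 − 2460920| = 603.

603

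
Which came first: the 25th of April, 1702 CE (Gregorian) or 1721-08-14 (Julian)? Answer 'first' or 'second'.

first

First date → JDN 2342817; second date → JDN 2349879.
JDN 2342817 < JDN 2349879, so the first date is earlier.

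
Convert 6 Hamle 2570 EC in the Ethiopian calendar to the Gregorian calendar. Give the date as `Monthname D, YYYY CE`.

July 17, 2578 CE

Julian Day Number of the source date = 2662853.
Converting JDN 2662853 to the Gregorian calendar gives 17 July 2578 CE.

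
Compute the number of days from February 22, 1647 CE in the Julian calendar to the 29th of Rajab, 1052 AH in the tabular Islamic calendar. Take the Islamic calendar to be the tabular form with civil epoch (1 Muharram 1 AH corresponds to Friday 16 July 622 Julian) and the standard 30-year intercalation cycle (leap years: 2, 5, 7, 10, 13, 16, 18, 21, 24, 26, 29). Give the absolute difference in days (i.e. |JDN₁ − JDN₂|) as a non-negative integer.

JDN of the first date = 2322677.
JDN of the second date = 2321084.
|2321084 − 2322677| = 1593.

1593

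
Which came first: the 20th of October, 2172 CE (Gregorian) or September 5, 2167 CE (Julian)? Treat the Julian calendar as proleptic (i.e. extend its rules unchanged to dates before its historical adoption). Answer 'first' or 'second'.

Converting both to JDN: 2514660 vs 2512802; the smaller is the second.

second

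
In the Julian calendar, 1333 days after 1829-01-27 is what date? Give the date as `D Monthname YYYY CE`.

Counting 1333 days forward from JDN 2389127 reaches JDN 2390460, which is 21 September 1832 CE.

21 September 1832 CE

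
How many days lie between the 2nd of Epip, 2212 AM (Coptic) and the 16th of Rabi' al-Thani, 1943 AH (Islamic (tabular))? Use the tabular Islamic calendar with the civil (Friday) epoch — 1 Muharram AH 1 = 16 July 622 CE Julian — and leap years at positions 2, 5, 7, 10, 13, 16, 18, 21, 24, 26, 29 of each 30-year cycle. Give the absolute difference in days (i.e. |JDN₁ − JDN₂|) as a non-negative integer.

3825

JDN of the first date = 2632899.
JDN of the second date = 2636724.
|2636724 − 2632899| = 3825.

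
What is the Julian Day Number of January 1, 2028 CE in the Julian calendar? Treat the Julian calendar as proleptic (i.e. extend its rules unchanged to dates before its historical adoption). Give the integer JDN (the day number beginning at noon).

Equivalently 14 January 2028 (Gregorian).
JDN 2400001 is 17 November 1858 CE (Gregorian), MJD 0; the target day is +61784 days from there, so JDN = 2461785.

2461785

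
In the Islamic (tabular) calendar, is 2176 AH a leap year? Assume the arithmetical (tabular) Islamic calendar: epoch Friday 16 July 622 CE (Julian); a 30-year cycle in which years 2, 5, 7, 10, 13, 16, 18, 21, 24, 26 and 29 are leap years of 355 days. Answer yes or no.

Year 2176 AH is year 16 of its 30-year cycle; leap positions are 2, 5, 7, 10, 13, 16, 18, 21, 24, 26, 29, so it is a leap year (355 days).

yes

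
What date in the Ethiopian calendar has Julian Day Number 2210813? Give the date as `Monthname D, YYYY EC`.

The proleptic Gregorian equivalent of JDN 2210813 is 24 November 1340.
In the Ethiopian calendar that day is Hidar 20, 1333 EC.

Hidar 20, 1333 EC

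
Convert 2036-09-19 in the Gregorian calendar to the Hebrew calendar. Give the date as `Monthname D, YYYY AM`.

Elul 27, 5796 AM

Julian Day Number of the source date = 2464956.
Converting JDN 2464956 to the Hebrew calendar gives 27 Elul 5796 AM.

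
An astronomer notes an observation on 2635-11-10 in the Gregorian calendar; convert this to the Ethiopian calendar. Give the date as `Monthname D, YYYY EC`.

Julian Day Number of the source date = 2683787.
Converting JDN 2683787 to the Ethiopian calendar gives 25 Tikimt 2628 EC.

Tikimt 25, 2628 EC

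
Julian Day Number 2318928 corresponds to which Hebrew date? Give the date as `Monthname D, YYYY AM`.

The Gregorian equivalent of JDN 2318928 is 27 November 1636.
In the Hebrew calendar that day is Cheshvan 29, 5397 AM.

Cheshvan 29, 5397 AM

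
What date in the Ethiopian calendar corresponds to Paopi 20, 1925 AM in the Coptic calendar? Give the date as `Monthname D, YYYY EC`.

Tikimt 20, 2201 EC

Both dates share Julian Day Number 2527820; in the Ethiopian calendar that is 20 Tikimt 2201 EC.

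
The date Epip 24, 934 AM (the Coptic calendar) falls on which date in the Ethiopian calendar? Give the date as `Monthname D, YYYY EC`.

Hamle 24, 1210 EC

The source date corresponds to 25 July 1218 in the proleptic Gregorian calendar (JDN 2166131).
That day falls on 24 Hamle 1210 EC in the Ethiopian calendar.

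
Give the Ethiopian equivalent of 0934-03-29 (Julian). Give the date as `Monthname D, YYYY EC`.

Miyazya 3, 926 EC

Julian Day Number of the source date = 2062289.
Converting JDN 2062289 to the Ethiopian calendar gives 3 Miyazya 926 EC.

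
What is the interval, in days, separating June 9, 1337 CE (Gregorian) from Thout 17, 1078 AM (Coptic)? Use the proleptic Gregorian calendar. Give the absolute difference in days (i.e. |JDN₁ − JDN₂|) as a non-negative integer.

8871

JDN of the first date = 2209549.
JDN of the second date = 2218420.
|2218420 − 2209549| = 8871.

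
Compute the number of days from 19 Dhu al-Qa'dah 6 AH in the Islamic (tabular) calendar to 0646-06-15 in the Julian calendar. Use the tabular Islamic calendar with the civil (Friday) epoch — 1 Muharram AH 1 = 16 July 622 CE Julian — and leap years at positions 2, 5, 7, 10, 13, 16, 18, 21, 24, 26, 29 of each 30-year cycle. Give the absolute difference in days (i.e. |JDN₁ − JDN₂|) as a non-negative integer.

6650

JDN of the first date = 1950525.
JDN of the second date = 1957175.
|1957175 − 1950525| = 6650.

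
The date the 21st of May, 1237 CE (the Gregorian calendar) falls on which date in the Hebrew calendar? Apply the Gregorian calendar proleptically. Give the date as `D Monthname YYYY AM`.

Julian Day Number of the source date = 2173006.
Converting JDN 2173006 to the Hebrew calendar gives 18 Iyar 4997 AM.

18 Iyar 4997 AM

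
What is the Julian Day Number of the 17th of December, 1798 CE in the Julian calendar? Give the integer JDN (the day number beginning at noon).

2378128

In the Gregorian calendar the same day is 28 December 1798.
JDN 2451545 is 1 January 2000 CE (Gregorian); the target day is −73417 days from there, so JDN = 2378128.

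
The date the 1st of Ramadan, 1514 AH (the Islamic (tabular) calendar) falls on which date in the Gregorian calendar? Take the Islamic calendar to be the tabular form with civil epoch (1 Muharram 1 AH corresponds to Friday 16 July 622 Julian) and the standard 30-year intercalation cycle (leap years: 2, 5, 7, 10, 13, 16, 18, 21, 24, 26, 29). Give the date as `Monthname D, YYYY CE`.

February 20, 2091 CE

Julian Day Number of the source date = 2484833.
Converting JDN 2484833 to the Gregorian calendar gives 20 February 2091 CE.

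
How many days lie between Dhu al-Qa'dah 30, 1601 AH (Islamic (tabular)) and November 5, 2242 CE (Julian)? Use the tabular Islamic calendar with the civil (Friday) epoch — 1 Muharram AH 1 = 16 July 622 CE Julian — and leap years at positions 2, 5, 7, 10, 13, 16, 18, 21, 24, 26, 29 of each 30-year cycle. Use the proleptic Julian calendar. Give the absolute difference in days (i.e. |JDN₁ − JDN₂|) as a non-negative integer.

24506

First date → JDN 2515751; second date → JDN 2540257.
The interval is |2515751 − 2540257| = 24506 days.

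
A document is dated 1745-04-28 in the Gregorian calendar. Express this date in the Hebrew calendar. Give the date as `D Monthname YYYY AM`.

26 Nisan 5505 AM

Both dates share Julian Day Number 2358526; in the Hebrew calendar that is 26 Nisan 5505 AM.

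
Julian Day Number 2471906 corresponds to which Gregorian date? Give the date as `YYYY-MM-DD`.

2055-09-30

JDN 2451545 is 1 Jan 2000; 2471906 is +20361 days from there.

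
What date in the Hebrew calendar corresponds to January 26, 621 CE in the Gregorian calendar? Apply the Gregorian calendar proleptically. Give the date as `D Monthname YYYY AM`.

Julian Day Number of the source date = 1947901.
Converting JDN 1947901 to the Hebrew calendar gives 25 Shevat 4381 AM.

25 Shevat 4381 AM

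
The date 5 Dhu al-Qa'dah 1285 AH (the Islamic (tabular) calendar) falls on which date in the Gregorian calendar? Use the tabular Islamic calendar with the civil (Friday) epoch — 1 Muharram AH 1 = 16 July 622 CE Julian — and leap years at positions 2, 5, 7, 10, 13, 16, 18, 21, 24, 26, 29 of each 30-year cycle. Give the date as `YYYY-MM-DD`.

1869-02-17

Both dates share Julian Day Number 2403746; in the Gregorian calendar that is 17 February 1869 CE.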